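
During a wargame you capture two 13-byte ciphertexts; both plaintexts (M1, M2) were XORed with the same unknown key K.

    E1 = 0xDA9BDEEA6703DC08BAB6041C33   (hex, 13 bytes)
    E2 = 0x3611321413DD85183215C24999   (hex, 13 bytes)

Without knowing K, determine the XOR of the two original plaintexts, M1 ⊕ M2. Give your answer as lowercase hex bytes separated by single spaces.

ec 8a ec fe 74 de 59 10 88 a3 c6 55 aa

E1 ⊕ E2 = (M1 ⊕ K) ⊕ (M2 ⊕ K) = M1 ⊕ M2 — the shared key cancels under XOR.
byte 0: da ⊕ 36 = ec
byte 1: 9b ⊕ 11 = 8a
byte 2: de ⊕ 32 = ec
byte 3: ea ⊕ 14 = fe
byte 4: 67 ⊕ 13 = 74
byte 5: 03 ⊕ dd = de
byte 6: dc ⊕ 85 = 59
byte 7: 08 ⊕ 18 = 10
byte 8: ba ⊕ 32 = 88
byte 9: b6 ⊕ 15 = a3
byte 10: 04 ⊕ c2 = c6
byte 11: 1c ⊕ 49 = 55
byte 12: 33 ⊕ 99 = aa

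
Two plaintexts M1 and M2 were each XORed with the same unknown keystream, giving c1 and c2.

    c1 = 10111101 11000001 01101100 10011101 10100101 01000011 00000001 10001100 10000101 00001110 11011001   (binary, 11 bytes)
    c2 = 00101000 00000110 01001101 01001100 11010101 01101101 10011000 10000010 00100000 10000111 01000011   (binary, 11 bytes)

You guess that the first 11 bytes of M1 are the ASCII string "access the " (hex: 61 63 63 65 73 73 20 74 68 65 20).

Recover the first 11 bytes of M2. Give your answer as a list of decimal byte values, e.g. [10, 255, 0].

First, c1 ⊕ c2 = (M1 ⊕ K) ⊕ (M2 ⊕ K) = M1 ⊕ M2, so the key drops out. Then M2 = (M1 ⊕ M2) ⊕ M1 over the first 11 bytes.
byte 0: (bd xor 28) xor 61 = 95 xor 61 = f4
byte 1: (c1 xor 06) xor 63 = c7 xor 63 = a4
byte 2: (6c xor 4d) xor 63 = 21 xor 63 = 42
byte 3: (9d xor 4c) xor 65 = d1 xor 65 = b4
byte 4: (a5 xor d5) xor 73 = 70 xor 73 = 03
byte 5: (43 xor 6d) xor 73 = 2e xor 73 = 5d
byte 6: (01 xor 98) xor 20 = 99 xor 20 = b9
byte 7: (8c xor 82) xor 74 = 0e xor 74 = 7a
byte 8: (85 xor 20) xor 68 = a5 xor 68 = cd
byte 9: (0e xor 87) xor 65 = 89 xor 65 = ec
byte 10: (d9 xor 43) xor 20 = 9a xor 20 = ba

[244, 164, 66, 180, 3, 93, 185, 122, 205, 236, 186]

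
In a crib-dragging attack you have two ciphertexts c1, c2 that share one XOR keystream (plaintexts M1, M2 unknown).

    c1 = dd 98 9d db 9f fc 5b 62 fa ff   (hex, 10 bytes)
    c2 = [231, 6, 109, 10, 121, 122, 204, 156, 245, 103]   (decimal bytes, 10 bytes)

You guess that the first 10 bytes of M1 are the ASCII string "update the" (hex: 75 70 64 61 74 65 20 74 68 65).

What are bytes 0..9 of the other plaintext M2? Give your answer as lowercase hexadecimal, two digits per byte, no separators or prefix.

First, c1 ⊕ c2 = (M1 ⊕ K) ⊕ (M2 ⊕ K) = M1 ⊕ M2, so the key drops out. Then M2 = (M1 ⊕ M2) ⊕ M1 over the first 10 bytes.
byte 0: (dd XOR e7) XOR 75 = 3a XOR 75 = 4f
byte 1: (98 XOR 06) XOR 70 = 9e XOR 70 = ee
byte 2: (9d XOR 6d) XOR 64 = f0 XOR 64 = 94
byte 3: (db XOR 0a) XOR 61 = d1 XOR 61 = b0
byte 4: (9f XOR 79) XOR 74 = e6 XOR 74 = 92
byte 5: (fc XOR 7a) XOR 65 = 86 XOR 65 = e3
byte 6: (5b XOR cc) XOR 20 = 97 XOR 20 = b7
byte 7: (62 XOR 9c) XOR 74 = fe XOR 74 = 8a
byte 8: (fa XOR f5) XOR 68 = 0f XOR 68 = 67
byte 9: (ff XOR 67) XOR 65 = 98 XOR 65 = fd

4fee94b092e3b78a67fd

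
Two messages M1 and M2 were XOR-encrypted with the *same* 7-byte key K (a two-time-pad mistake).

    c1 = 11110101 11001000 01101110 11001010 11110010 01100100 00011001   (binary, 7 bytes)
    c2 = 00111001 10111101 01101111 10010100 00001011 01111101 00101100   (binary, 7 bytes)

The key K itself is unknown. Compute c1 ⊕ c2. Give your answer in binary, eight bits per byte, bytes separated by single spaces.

c1 ⊕ c2 = (M1 ⊕ K) ⊕ (M2 ⊕ K) = M1 ⊕ M2 — the shared key cancels under XOR.
byte 0: f5 ^ 39 = cc
byte 1: c8 ^ bd = 75
byte 2: 6e ^ 6f = 01
byte 3: ca ^ 94 = 5e
byte 4: f2 ^ 0b = f9
byte 5: 64 ^ 7d = 19
byte 6: 19 ^ 2c = 35

11001100 01110101 00000001 01011110 11111001 00011001 00110101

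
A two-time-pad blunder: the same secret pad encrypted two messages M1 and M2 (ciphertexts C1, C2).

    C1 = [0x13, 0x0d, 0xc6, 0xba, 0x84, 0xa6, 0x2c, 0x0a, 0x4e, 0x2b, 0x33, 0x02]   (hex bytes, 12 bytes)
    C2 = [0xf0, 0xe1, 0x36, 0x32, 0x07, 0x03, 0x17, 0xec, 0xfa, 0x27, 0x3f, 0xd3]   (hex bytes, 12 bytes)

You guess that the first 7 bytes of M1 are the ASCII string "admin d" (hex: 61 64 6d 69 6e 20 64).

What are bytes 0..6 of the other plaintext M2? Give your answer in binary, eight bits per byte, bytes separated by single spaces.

First, C1 ⊕ C2 = (M1 ⊕ K) ⊕ (M2 ⊕ K) = M1 ⊕ M2, so the key drops out. Then M2 = (M1 ⊕ M2) ⊕ M1 over the first 7 bytes.
byte 0: (13 XOR f0) XOR 61 = e3 XOR 61 = 82
byte 1: (0d XOR e1) XOR 64 = ec XOR 64 = 88
byte 2: (c6 XOR 36) XOR 6d = f0 XOR 6d = 9d
byte 3: (ba XOR 32) XOR 69 = 88 XOR 69 = e1
byte 4: (84 XOR 07) XOR 6e = 83 XOR 6e = ed
byte 5: (a6 XOR 03) XOR 20 = a5 XOR 20 = 85
byte 6: (2c XOR 17) XOR 64 = 3b XOR 64 = 5f

10000010 10001000 10011101 11100001 11101101 10000101 01011111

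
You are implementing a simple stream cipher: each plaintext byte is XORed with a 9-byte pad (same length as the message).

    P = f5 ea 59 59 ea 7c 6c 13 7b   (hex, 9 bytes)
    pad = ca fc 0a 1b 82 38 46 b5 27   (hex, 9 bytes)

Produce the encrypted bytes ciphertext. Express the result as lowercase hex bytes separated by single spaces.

XOR is its own inverse, so applying the key byte-wise gives the result directly.
f5 XOR ca = 3f
ea XOR fc = 16
59 XOR 0a = 53
59 XOR 1b = 42
ea XOR 82 = 68
7c XOR 38 = 44
6c XOR 46 = 2a
13 XOR b5 = a6
7b XOR 27 = 5c

3f 16 53 42 68 44 2a a6 5c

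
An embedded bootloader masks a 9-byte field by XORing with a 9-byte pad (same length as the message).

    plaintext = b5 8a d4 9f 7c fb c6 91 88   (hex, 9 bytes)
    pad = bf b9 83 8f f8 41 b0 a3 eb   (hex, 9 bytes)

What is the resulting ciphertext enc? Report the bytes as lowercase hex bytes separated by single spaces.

0a 33 57 10 84 ba 76 32 63

XOR is its own inverse, so applying the key byte-wise gives the result directly.
b5 xor bf = 0a
8a xor b9 = 33
d4 xor 83 = 57
9f xor 8f = 10
7c xor f8 = 84
fb xor 41 = ba
c6 xor b0 = 76
91 xor a3 = 32
88 xor eb = 63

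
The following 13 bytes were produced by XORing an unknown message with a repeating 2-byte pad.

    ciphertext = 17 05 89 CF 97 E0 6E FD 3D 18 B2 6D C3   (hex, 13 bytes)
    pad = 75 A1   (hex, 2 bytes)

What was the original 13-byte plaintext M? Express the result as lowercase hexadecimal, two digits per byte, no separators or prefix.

62a4fc6ee2411b5c48b9c7ccb6

The 2-byte key repeats, so the effective keystream is 75 a1 75 a1 75 a1 75 a1 75 a1 75 a1 75.
byte 0: 17 ^ 75 = 62
byte 1: 05 ^ a1 = a4
byte 2: 89 ^ 75 = fc
byte 3: cf ^ a1 = 6e
byte 4: 97 ^ 75 = e2
byte 5: e0 ^ a1 = 41
byte 6: 6e ^ 75 = 1b
byte 7: fd ^ a1 = 5c
byte 8: 3d ^ 75 = 48
byte 9: 18 ^ a1 = b9
byte 10: b2 ^ 75 = c7
byte 11: 6d ^ a1 = cc
byte 12: c3 ^ 75 = b6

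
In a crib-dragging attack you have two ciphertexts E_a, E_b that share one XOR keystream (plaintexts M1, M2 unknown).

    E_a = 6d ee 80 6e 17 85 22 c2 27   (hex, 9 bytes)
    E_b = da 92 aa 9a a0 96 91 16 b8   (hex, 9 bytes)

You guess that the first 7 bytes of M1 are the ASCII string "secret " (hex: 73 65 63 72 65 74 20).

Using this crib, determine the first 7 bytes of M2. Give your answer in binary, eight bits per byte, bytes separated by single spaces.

First, E_a ⊕ E_b = (M1 ⊕ K) ⊕ (M2 ⊕ K) = M1 ⊕ M2, so the key drops out. Then M2 = (M1 ⊕ M2) ⊕ M1 over the first 7 bytes.
byte 0: (6d XOR da) XOR 73 = b7 XOR 73 = c4
byte 1: (ee XOR 92) XOR 65 = 7c XOR 65 = 19
byte 2: (80 XOR aa) XOR 63 = 2a XOR 63 = 49
byte 3: (6e XOR 9a) XOR 72 = f4 XOR 72 = 86
byte 4: (17 XOR a0) XOR 65 = b7 XOR 65 = d2
byte 5: (85 XOR 96) XOR 74 = 13 XOR 74 = 67
byte 6: (22 XOR 91) XOR 20 = b3 XOR 20 = 93

11000100 00011001 01001001 10000110 11010010 01100111 10010011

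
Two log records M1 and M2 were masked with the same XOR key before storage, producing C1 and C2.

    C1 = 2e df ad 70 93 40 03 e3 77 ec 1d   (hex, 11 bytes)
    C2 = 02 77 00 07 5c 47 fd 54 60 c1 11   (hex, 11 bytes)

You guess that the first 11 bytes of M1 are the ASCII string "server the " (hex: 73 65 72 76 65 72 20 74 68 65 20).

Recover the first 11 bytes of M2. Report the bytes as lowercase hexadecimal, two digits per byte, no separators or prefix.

First, C1 ⊕ C2 = (M1 ⊕ K) ⊕ (M2 ⊕ K) = M1 ⊕ M2, so the key drops out. Then M2 = (M1 ⊕ M2) ⊕ M1 over the first 11 bytes.
byte 0: (2e xor 02) xor 73 = 2c xor 73 = 5f
byte 1: (df xor 77) xor 65 = a8 xor 65 = cd
byte 2: (ad xor 00) xor 72 = ad xor 72 = df
byte 3: (70 xor 07) xor 76 = 77 xor 76 = 01
byte 4: (93 xor 5c) xor 65 = cf xor 65 = aa
byte 5: (40 xor 47) xor 72 = 07 xor 72 = 75
byte 6: (03 xor fd) xor 20 = fe xor 20 = de
byte 7: (e3 xor 54) xor 74 = b7 xor 74 = c3
byte 8: (77 xor 60) xor 68 = 17 xor 68 = 7f
byte 9: (ec xor c1) xor 65 = 2d xor 65 = 48
byte 10: (1d xor 11) xor 20 = 0c xor 20 = 2c

5fcddf01aa75dec37f482c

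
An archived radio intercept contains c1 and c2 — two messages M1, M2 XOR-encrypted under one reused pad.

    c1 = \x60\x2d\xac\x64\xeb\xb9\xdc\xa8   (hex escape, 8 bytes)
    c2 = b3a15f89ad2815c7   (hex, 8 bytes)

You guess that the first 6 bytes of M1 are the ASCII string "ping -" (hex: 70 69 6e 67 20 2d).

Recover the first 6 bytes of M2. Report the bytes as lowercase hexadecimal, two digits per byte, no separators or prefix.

First, c1 ⊕ c2 = (M1 ⊕ K) ⊕ (M2 ⊕ K) = M1 ⊕ M2, so the key drops out. Then M2 = (M1 ⊕ M2) ⊕ M1 over the first 6 bytes.
byte 0: (60 ⊕ b3) ⊕ 70 = d3 ⊕ 70 = a3
byte 1: (2d ⊕ a1) ⊕ 69 = 8c ⊕ 69 = e5
byte 2: (ac ⊕ 5f) ⊕ 6e = f3 ⊕ 6e = 9d
byte 3: (64 ⊕ 89) ⊕ 67 = ed ⊕ 67 = 8a
byte 4: (eb ⊕ ad) ⊕ 20 = 46 ⊕ 20 = 66
byte 5: (b9 ⊕ 28) ⊕ 2d = 91 ⊕ 2d = bc

a3e59d8a66bc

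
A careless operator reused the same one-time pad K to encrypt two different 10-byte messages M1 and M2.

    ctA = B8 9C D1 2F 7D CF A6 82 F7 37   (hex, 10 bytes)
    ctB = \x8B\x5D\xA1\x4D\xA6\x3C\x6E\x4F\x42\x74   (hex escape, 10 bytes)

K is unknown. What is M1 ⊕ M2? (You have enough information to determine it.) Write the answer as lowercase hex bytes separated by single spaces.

33 c1 70 62 db f3 c8 cd b5 43

ctA ⊕ ctB = (M1 ⊕ K) ⊕ (M2 ⊕ K) = M1 ⊕ M2 — the shared key cancels under XOR.
byte 0: b8 xor 8b = 33
byte 1: 9c xor 5d = c1
byte 2: d1 xor a1 = 70
byte 3: 2f xor 4d = 62
byte 4: 7d xor a6 = db
byte 5: cf xor 3c = f3
byte 6: a6 xor 6e = c8
byte 7: 82 xor 4f = cd
byte 8: f7 xor 42 = b5
byte 9: 37 xor 74 = 43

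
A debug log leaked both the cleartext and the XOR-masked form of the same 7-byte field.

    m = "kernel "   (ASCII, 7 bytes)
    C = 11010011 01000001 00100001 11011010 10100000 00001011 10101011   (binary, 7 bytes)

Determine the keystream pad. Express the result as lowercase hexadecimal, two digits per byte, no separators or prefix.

Since C = m ⊕ pad, XORing both sides with m gives pad = m ⊕ C.
byte 0: 01101011 ⊕ 11010011 = 10111000
byte 1: 01100101 ⊕ 01000001 = 00100100
byte 2: 01110010 ⊕ 00100001 = 01010011
byte 3: 01101110 ⊕ 11011010 = 10110100
byte 4: 01100101 ⊕ 10100000 = 11000101
byte 5: 01101100 ⊕ 00001011 = 01100111
byte 6: 00100000 ⊕ 10101011 = 10001011

b82453b4c5678b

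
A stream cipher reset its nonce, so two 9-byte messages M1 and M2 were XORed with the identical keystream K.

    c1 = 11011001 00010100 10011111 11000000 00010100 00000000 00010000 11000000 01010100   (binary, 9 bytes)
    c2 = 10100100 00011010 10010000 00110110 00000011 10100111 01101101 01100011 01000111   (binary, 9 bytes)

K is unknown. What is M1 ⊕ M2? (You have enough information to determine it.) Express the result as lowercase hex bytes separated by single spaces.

c1 ⊕ c2 = (M1 ⊕ K) ⊕ (M2 ⊕ K) = M1 ⊕ M2 — the shared key cancels under XOR.
d9 XOR a4 = 7d
14 XOR 1a = 0e
9f XOR 90 = 0f
c0 XOR 36 = f6
14 XOR 03 = 17
00 XOR a7 = a7
10 XOR 6d = 7d
c0 XOR 63 = a3
54 XOR 47 = 13

7d 0e 0f f6 17 a7 7d a3 13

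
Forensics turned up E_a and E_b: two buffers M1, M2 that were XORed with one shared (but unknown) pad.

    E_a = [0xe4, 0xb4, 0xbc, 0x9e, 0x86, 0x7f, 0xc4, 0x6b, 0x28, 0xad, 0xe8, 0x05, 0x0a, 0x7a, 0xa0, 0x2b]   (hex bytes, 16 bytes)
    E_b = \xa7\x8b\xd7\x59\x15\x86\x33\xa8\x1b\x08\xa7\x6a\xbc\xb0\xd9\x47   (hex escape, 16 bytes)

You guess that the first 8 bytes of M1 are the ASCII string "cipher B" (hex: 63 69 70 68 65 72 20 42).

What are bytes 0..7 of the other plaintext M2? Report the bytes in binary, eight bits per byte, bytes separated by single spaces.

00100000 01010110 00011011 10101111 11110110 10001011 11010111 10000001

First, E_a ⊕ E_b = (M1 ⊕ K) ⊕ (M2 ⊕ K) = M1 ⊕ M2, so the key drops out. Then M2 = (M1 ⊕ M2) ⊕ M1 over the first 8 bytes.
byte 0: (e4 xor a7) xor 63 = 43 xor 63 = 20
byte 1: (b4 xor 8b) xor 69 = 3f xor 69 = 56
byte 2: (bc xor d7) xor 70 = 6b xor 70 = 1b
byte 3: (9e xor 59) xor 68 = c7 xor 68 = af
byte 4: (86 xor 15) xor 65 = 93 xor 65 = f6
byte 5: (7f xor 86) xor 72 = f9 xor 72 = 8b
byte 6: (c4 xor 33) xor 20 = f7 xor 20 = d7
byte 7: (6b xor a8) xor 42 = c3 xor 42 = 81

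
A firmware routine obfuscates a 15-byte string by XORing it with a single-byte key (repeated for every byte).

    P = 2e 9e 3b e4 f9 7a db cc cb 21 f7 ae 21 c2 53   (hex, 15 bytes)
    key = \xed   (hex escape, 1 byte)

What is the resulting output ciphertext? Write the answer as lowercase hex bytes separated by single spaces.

c3 73 d6 09 14 97 36 21 26 cc 1a 43 cc 2f be

The 1-byte key repeats, so the effective keystream is ed ed ed ed ed ed ed ed ed ed ed ed ed ed ed.
byte 0:  46 ^ 237 = 195
byte 1: 158 ^ 237 = 115
byte 2:  59 ^ 237 = 214
byte 3: 228 ^ 237 =   9
byte 4: 249 ^ 237 =  20
byte 5: 122 ^ 237 = 151
byte 6: 219 ^ 237 =  54
byte 7: 204 ^ 237 =  33
byte 8: 203 ^ 237 =  38
byte 9:  33 ^ 237 = 204
byte 10: 247 ^ 237 =  26
byte 11: 174 ^ 237 =  67
byte 12:  33 ^ 237 = 204
byte 13: 194 ^ 237 =  47
byte 14:  83 ^ 237 = 190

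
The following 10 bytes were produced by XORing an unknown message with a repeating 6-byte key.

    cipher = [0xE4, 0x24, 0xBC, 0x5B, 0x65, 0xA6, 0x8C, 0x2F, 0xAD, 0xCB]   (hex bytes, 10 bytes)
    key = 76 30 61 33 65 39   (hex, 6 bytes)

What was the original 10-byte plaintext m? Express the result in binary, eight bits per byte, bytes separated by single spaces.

The 6-byte key repeats, so the effective keystream is 76 30 61 33 65 39 76 30 61 33.
byte 0: e4 xor 76 = 92
byte 1: 24 xor 30 = 14
byte 2: bc xor 61 = dd
byte 3: 5b xor 33 = 68
byte 4: 65 xor 65 = 00
byte 5: a6 xor 39 = 9f
byte 6: 8c xor 76 = fa
byte 7: 2f xor 30 = 1f
byte 8: ad xor 61 = cc
byte 9: cb xor 33 = f8

10010010 00010100 11011101 01101000 00000000 10011111 11111010 00011111 11001100 11111000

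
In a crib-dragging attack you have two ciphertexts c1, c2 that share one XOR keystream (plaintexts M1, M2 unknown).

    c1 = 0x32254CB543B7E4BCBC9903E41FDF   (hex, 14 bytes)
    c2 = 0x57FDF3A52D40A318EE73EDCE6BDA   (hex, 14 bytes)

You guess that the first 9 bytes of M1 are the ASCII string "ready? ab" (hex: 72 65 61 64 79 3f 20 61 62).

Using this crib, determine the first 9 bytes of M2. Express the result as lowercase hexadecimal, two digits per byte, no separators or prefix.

17bdde7417c867c530

First, c1 ⊕ c2 = (M1 ⊕ K) ⊕ (M2 ⊕ K) = M1 ⊕ M2, so the key drops out. Then M2 = (M1 ⊕ M2) ⊕ M1 over the first 9 bytes.
byte 0: (32 XOR 57) XOR 72 = 65 XOR 72 = 17
byte 1: (25 XOR fd) XOR 65 = d8 XOR 65 = bd
byte 2: (4c XOR f3) XOR 61 = bf XOR 61 = de
byte 3: (b5 XOR a5) XOR 64 = 10 XOR 64 = 74
byte 4: (43 XOR 2d) XOR 79 = 6e XOR 79 = 17
byte 5: (b7 XOR 40) XOR 3f = f7 XOR 3f = c8
byte 6: (e4 XOR a3) XOR 20 = 47 XOR 20 = 67
byte 7: (bc XOR 18) XOR 61 = a4 XOR 61 = c5
byte 8: (bc XOR ee) XOR 62 = 52 XOR 62 = 30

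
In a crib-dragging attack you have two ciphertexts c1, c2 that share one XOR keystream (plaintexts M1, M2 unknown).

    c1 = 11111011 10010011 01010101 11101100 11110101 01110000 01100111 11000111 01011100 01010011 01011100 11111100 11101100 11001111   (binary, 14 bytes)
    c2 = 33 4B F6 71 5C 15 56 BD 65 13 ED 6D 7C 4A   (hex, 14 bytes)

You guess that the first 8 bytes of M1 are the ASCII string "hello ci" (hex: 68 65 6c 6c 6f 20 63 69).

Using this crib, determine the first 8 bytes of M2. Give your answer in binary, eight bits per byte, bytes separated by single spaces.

First, c1 ⊕ c2 = (M1 ⊕ K) ⊕ (M2 ⊕ K) = M1 ⊕ M2, so the key drops out. Then M2 = (M1 ⊕ M2) ⊕ M1 over the first 8 bytes.
byte 0: (fb ^ 33) ^ 68 = c8 ^ 68 = a0
byte 1: (93 ^ 4b) ^ 65 = d8 ^ 65 = bd
byte 2: (55 ^ f6) ^ 6c = a3 ^ 6c = cf
byte 3: (ec ^ 71) ^ 6c = 9d ^ 6c = f1
byte 4: (f5 ^ 5c) ^ 6f = a9 ^ 6f = c6
byte 5: (70 ^ 15) ^ 20 = 65 ^ 20 = 45
byte 6: (67 ^ 56) ^ 63 = 31 ^ 63 = 52
byte 7: (c7 ^ bd) ^ 69 = 7a ^ 69 = 13

10100000 10111101 11001111 11110001 11000110 01000101 01010010 00010011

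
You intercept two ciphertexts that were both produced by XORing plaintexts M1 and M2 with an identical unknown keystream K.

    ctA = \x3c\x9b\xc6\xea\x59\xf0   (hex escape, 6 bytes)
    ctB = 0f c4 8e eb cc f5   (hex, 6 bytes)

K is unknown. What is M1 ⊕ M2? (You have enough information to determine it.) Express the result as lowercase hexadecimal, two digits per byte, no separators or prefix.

335f48019505

ctA ⊕ ctB = (M1 ⊕ K) ⊕ (M2 ⊕ K) = M1 ⊕ M2 — the shared key cancels under XOR.
3c xor 0f = 33
9b xor c4 = 5f
c6 xor 8e = 48
ea xor eb = 01
59 xor cc = 95
f0 xor f5 = 05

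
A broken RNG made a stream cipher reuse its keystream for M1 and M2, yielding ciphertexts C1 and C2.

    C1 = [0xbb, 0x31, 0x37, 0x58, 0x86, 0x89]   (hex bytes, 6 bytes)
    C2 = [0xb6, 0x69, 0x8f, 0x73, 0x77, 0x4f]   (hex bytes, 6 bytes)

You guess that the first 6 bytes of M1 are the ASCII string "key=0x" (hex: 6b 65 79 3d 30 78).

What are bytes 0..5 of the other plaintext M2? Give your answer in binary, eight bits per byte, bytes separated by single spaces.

01100110 00111101 11000001 00010110 11000001 10111110

First, C1 ⊕ C2 = (M1 ⊕ K) ⊕ (M2 ⊕ K) = M1 ⊕ M2, so the key drops out. Then M2 = (M1 ⊕ M2) ⊕ M1 over the first 6 bytes.
byte 0: (bb XOR b6) XOR 6b = 0d XOR 6b = 66
byte 1: (31 XOR 69) XOR 65 = 58 XOR 65 = 3d
byte 2: (37 XOR 8f) XOR 79 = b8 XOR 79 = c1
byte 3: (58 XOR 73) XOR 3d = 2b XOR 3d = 16
byte 4: (86 XOR 77) XOR 30 = f1 XOR 30 = c1
byte 5: (89 XOR 4f) XOR 78 = c6 XOR 78 = be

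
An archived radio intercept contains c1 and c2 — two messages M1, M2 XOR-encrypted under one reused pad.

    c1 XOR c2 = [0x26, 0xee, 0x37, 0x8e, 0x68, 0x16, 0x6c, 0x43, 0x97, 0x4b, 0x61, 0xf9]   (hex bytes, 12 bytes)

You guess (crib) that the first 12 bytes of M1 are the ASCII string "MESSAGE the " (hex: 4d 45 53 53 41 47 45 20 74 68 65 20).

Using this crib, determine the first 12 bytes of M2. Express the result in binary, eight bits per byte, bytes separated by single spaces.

01101011 10101011 01100100 11011101 00101001 01010001 00101001 01100011 11100011 00100011 00000100 11011001

Since c1 ⊕ c2 = M1 ⊕ M2, XORing with the guessed M1 bytes yields the corresponding M2 bytes: M2 = (c1 ⊕ c2) ⊕ M1.
26 xor 4d = 6b
ee xor 45 = ab
37 xor 53 = 64
8e xor 53 = dd
68 xor 41 = 29
16 xor 47 = 51
6c xor 45 = 29
43 xor 20 = 63
97 xor 74 = e3
4b xor 68 = 23
61 xor 65 = 04
f9 xor 20 = d9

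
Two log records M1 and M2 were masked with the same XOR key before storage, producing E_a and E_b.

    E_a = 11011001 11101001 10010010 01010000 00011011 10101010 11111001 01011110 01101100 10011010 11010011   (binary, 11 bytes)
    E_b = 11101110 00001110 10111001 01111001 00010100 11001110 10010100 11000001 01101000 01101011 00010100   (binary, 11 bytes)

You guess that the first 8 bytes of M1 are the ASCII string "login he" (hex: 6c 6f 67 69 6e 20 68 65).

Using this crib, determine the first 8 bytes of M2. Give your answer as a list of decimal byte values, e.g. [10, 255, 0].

First, E_a ⊕ E_b = (M1 ⊕ K) ⊕ (M2 ⊕ K) = M1 ⊕ M2, so the key drops out. Then M2 = (M1 ⊕ M2) ⊕ M1 over the first 8 bytes.
byte 0: (d9 XOR ee) XOR 6c = 37 XOR 6c = 5b
byte 1: (e9 XOR 0e) XOR 6f = e7 XOR 6f = 88
byte 2: (92 XOR b9) XOR 67 = 2b XOR 67 = 4c
byte 3: (50 XOR 79) XOR 69 = 29 XOR 69 = 40
byte 4: (1b XOR 14) XOR 6e = 0f XOR 6e = 61
byte 5: (aa XOR ce) XOR 20 = 64 XOR 20 = 44
byte 6: (f9 XOR 94) XOR 68 = 6d XOR 68 = 05
byte 7: (5e XOR c1) XOR 65 = 9f XOR 65 = fa

[91, 136, 76, 64, 97, 68, 5, 250]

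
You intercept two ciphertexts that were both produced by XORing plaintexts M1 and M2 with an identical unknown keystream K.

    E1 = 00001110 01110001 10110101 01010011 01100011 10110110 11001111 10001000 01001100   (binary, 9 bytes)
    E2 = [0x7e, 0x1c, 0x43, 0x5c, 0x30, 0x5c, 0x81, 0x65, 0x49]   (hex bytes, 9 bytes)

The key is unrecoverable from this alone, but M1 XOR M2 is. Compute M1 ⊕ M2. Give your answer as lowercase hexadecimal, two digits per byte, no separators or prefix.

E1 ⊕ E2 = (M1 ⊕ K) ⊕ (M2 ⊕ K) = M1 ⊕ M2 — the shared key cancels under XOR.
 14 ⊕ 126 = 112
113 ⊕  28 = 109
181 ⊕  67 = 246
 83 ⊕  92 =  15
 99 ⊕  48 =  83
182 ⊕  92 = 234
207 ⊕ 129 =  78
136 ⊕ 101 = 237
 76 ⊕  73 =   5

706df60f53ea4eed05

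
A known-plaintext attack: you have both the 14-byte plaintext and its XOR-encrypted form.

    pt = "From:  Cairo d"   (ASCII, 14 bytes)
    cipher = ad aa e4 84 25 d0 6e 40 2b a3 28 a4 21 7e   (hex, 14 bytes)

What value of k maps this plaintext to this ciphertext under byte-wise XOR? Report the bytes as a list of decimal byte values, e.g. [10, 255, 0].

Since cipher = pt ⊕ k, XORing both sides with pt gives k = pt ⊕ cipher.
byte 0: 46 xor ad = eb
byte 1: 72 xor aa = d8
byte 2: 6f xor e4 = 8b
byte 3: 6d xor 84 = e9
byte 4: 3a xor 25 = 1f
byte 5: 20 xor d0 = f0
byte 6: 20 xor 6e = 4e
byte 7: 43 xor 40 = 03
byte 8: 61 xor 2b = 4a
byte 9: 69 xor a3 = ca
byte 10: 72 xor 28 = 5a
byte 11: 6f xor a4 = cb
byte 12: 20 xor 21 = 01
byte 13: 64 xor 7e = 1a

[235, 216, 139, 233, 31, 240, 78, 3, 74, 202, 90, 203, 1, 26]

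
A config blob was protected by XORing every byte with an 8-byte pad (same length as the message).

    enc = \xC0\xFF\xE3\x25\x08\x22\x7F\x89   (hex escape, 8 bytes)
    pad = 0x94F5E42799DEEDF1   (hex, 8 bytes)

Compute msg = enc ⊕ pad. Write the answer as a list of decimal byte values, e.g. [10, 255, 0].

XOR is its own inverse, so applying the key byte-wise gives the result directly.
11000000 xor 10010100 = 01010100
11111111 xor 11110101 = 00001010
11100011 xor 11100100 = 00000111
00100101 xor 00100111 = 00000010
00001000 xor 10011001 = 10010001
00100010 xor 11011110 = 11111100
01111111 xor 11101101 = 10010010
10001001 xor 11110001 = 01111000

[84, 10, 7, 2, 145, 252, 146, 120]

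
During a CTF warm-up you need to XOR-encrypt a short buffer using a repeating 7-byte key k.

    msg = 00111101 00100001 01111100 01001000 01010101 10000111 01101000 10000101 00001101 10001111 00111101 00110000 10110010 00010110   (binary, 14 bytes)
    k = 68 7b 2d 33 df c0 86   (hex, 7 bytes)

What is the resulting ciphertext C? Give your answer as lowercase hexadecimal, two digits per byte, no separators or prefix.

555a517b8a47eeed76a20eef7290

The 7-byte key repeats, so the effective keystream is 68 7b 2d 33 df c0 86 68 7b 2d 33 df c0 86.
byte 0: 00111101 XOR 01101000 = 01010101
byte 1: 00100001 XOR 01111011 = 01011010
byte 2: 01111100 XOR 00101101 = 01010001
byte 3: 01001000 XOR 00110011 = 01111011
byte 4: 01010101 XOR 11011111 = 10001010
byte 5: 10000111 XOR 11000000 = 01000111
byte 6: 01101000 XOR 10000110 = 11101110
byte 7: 10000101 XOR 01101000 = 11101101
byte 8: 00001101 XOR 01111011 = 01110110
byte 9: 10001111 XOR 00101101 = 10100010
byte 10: 00111101 XOR 00110011 = 00001110
byte 11: 00110000 XOR 11011111 = 11101111
byte 12: 10110010 XOR 11000000 = 01110010
byte 13: 00010110 XOR 10000110 = 10010000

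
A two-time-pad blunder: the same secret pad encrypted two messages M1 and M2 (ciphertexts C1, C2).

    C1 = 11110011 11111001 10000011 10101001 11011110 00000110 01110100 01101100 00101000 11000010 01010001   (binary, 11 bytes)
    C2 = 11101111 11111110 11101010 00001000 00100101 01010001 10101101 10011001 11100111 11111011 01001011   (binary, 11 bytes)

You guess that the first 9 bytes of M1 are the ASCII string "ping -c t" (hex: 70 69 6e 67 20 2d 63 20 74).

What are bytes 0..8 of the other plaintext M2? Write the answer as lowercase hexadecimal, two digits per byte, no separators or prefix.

First, C1 ⊕ C2 = (M1 ⊕ K) ⊕ (M2 ⊕ K) = M1 ⊕ M2, so the key drops out. Then M2 = (M1 ⊕ M2) ⊕ M1 over the first 9 bytes.
byte 0: (f3 xor ef) xor 70 = 1c xor 70 = 6c
byte 1: (f9 xor fe) xor 69 = 07 xor 69 = 6e
byte 2: (83 xor ea) xor 6e = 69 xor 6e = 07
byte 3: (a9 xor 08) xor 67 = a1 xor 67 = c6
byte 4: (de xor 25) xor 20 = fb xor 20 = db
byte 5: (06 xor 51) xor 2d = 57 xor 2d = 7a
byte 6: (74 xor ad) xor 63 = d9 xor 63 = ba
byte 7: (6c xor 99) xor 20 = f5 xor 20 = d5
byte 8: (28 xor e7) xor 74 = cf xor 74 = bb

6c6e07c6db7abad5bb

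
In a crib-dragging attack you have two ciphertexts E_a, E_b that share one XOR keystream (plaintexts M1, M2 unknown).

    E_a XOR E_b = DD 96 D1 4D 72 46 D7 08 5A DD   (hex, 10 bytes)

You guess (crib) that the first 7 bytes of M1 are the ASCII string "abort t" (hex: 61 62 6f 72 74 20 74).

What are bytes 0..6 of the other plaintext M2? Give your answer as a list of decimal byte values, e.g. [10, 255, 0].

Since E_a ⊕ E_b = M1 ⊕ M2, XORing with the guessed M1 bytes yields the corresponding M2 bytes: M2 = (E_a ⊕ E_b) ⊕ M1.
byte 0: dd ^ 61 = bc
byte 1: 96 ^ 62 = f4
byte 2: d1 ^ 6f = be
byte 3: 4d ^ 72 = 3f
byte 4: 72 ^ 74 = 06
byte 5: 46 ^ 20 = 66
byte 6: d7 ^ 74 = a3

[188, 244, 190, 63, 6, 102, 163]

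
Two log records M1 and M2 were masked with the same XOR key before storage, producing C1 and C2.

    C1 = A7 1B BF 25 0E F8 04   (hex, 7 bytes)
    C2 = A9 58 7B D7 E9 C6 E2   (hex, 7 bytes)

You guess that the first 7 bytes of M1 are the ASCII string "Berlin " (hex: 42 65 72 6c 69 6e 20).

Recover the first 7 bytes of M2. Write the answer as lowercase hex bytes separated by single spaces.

First, C1 ⊕ C2 = (M1 ⊕ K) ⊕ (M2 ⊕ K) = M1 ⊕ M2, so the key drops out. Then M2 = (M1 ⊕ M2) ⊕ M1 over the first 7 bytes.
byte 0: (a7 ^ a9) ^ 42 = 0e ^ 42 = 4c
byte 1: (1b ^ 58) ^ 65 = 43 ^ 65 = 26
byte 2: (bf ^ 7b) ^ 72 = c4 ^ 72 = b6
byte 3: (25 ^ d7) ^ 6c = f2 ^ 6c = 9e
byte 4: (0e ^ e9) ^ 69 = e7 ^ 69 = 8e
byte 5: (f8 ^ c6) ^ 6e = 3e ^ 6e = 50
byte 6: (04 ^ e2) ^ 20 = e6 ^ 20 = c6

4c 26 b6 9e 8e 50 c6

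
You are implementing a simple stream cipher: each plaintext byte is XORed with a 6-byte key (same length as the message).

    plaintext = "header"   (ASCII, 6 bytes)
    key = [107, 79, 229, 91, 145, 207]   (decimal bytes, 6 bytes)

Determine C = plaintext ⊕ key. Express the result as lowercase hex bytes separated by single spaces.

68 xor 6b = 03
65 xor 4f = 2a
61 xor e5 = 84
64 xor 5b = 3f
65 xor 91 = f4
72 xor cf = bd

03 2a 84 3f f4 bd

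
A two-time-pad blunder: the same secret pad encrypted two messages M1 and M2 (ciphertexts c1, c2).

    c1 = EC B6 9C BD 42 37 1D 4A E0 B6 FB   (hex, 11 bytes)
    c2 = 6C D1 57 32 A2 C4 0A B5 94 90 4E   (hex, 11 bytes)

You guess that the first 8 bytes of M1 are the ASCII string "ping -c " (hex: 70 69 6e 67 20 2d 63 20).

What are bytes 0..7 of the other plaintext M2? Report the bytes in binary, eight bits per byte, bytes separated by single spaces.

11110000 00001110 10100101 11101000 11000000 11011110 01110100 11011111

First, c1 ⊕ c2 = (M1 ⊕ K) ⊕ (M2 ⊕ K) = M1 ⊕ M2, so the key drops out. Then M2 = (M1 ⊕ M2) ⊕ M1 over the first 8 bytes.
byte 0: (ec xor 6c) xor 70 = 80 xor 70 = f0
byte 1: (b6 xor d1) xor 69 = 67 xor 69 = 0e
byte 2: (9c xor 57) xor 6e = cb xor 6e = a5
byte 3: (bd xor 32) xor 67 = 8f xor 67 = e8
byte 4: (42 xor a2) xor 20 = e0 xor 20 = c0
byte 5: (37 xor c4) xor 2d = f3 xor 2d = de
byte 6: (1d xor 0a) xor 63 = 17 xor 63 = 74
byte 7: (4a xor b5) xor 20 = ff xor 20 = df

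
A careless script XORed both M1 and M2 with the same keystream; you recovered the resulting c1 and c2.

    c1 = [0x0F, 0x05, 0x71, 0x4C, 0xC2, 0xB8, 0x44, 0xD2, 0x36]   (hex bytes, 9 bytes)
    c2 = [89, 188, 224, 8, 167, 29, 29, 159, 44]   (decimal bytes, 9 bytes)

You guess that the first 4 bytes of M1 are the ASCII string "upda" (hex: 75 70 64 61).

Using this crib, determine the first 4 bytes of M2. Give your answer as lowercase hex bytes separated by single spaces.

First, c1 ⊕ c2 = (M1 ⊕ K) ⊕ (M2 ⊕ K) = M1 ⊕ M2, so the key drops out. Then M2 = (M1 ⊕ M2) ⊕ M1 over the first 4 bytes.
byte 0: (0f ^ 59) ^ 75 = 56 ^ 75 = 23
byte 1: (05 ^ bc) ^ 70 = b9 ^ 70 = c9
byte 2: (71 ^ e0) ^ 64 = 91 ^ 64 = f5
byte 3: (4c ^ 08) ^ 61 = 44 ^ 61 = 25

23 c9 f5 25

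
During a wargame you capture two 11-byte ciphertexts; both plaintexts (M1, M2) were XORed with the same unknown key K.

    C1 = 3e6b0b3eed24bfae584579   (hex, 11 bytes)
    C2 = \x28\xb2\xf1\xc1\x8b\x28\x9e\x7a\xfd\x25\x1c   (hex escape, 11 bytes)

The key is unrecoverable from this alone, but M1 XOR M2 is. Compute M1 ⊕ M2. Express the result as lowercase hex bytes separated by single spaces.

16 d9 fa ff 66 0c 21 d4 a5 60 65

C1 ⊕ C2 = (M1 ⊕ K) ⊕ (M2 ⊕ K) = M1 ⊕ M2 — the shared key cancels under XOR.
3e xor 28 = 16
6b xor b2 = d9
0b xor f1 = fa
3e xor c1 = ff
ed xor 8b = 66
24 xor 28 = 0c
bf xor 9e = 21
ae xor 7a = d4
58 xor fd = a5
45 xor 25 = 60
79 xor 1c = 65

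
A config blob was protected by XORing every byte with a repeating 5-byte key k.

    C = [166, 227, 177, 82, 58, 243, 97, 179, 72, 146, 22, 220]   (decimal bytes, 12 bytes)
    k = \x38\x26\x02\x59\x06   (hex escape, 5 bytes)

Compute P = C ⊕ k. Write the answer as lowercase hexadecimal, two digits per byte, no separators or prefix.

9ec5b30b3ccb47b111942efa

The 5-byte key repeats, so the effective keystream is 38 26 02 59 06 38 26 02 59 06 38 26.
byte 0: a6 ^ 38 = 9e
byte 1: e3 ^ 26 = c5
byte 2: b1 ^ 02 = b3
byte 3: 52 ^ 59 = 0b
byte 4: 3a ^ 06 = 3c
byte 5: f3 ^ 38 = cb
byte 6: 61 ^ 26 = 47
byte 7: b3 ^ 02 = b1
byte 8: 48 ^ 59 = 11
byte 9: 92 ^ 06 = 94
byte 10: 16 ^ 38 = 2e
byte 11: dc ^ 26 = fa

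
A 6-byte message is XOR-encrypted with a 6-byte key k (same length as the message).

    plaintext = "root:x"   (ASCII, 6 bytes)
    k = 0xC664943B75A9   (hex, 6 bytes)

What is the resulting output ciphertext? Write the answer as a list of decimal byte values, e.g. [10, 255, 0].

[180, 11, 251, 79, 79, 209]

XOR is its own inverse, so applying the key byte-wise gives the result directly.
byte 0: 72 xor c6 = b4
byte 1: 6f xor 64 = 0b
byte 2: 6f xor 94 = fb
byte 3: 74 xor 3b = 4f
byte 4: 3a xor 75 = 4f
byte 5: 78 xor a9 = d1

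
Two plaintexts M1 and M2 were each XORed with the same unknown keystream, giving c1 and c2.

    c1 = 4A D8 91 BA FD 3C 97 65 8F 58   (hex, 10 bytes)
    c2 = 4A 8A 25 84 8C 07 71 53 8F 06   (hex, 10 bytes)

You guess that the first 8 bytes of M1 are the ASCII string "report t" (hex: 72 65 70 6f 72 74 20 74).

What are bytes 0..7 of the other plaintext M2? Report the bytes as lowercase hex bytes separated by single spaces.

First, c1 ⊕ c2 = (M1 ⊕ K) ⊕ (M2 ⊕ K) = M1 ⊕ M2, so the key drops out. Then M2 = (M1 ⊕ M2) ⊕ M1 over the first 8 bytes.
byte 0: (4a XOR 4a) XOR 72 = 00 XOR 72 = 72
byte 1: (d8 XOR 8a) XOR 65 = 52 XOR 65 = 37
byte 2: (91 XOR 25) XOR 70 = b4 XOR 70 = c4
byte 3: (ba XOR 84) XOR 6f = 3e XOR 6f = 51
byte 4: (fd XOR 8c) XOR 72 = 71 XOR 72 = 03
byte 5: (3c XOR 07) XOR 74 = 3b XOR 74 = 4f
byte 6: (97 XOR 71) XOR 20 = e6 XOR 20 = c6
byte 7: (65 XOR 53) XOR 74 = 36 XOR 74 = 42

72 37 c4 51 03 4f c6 42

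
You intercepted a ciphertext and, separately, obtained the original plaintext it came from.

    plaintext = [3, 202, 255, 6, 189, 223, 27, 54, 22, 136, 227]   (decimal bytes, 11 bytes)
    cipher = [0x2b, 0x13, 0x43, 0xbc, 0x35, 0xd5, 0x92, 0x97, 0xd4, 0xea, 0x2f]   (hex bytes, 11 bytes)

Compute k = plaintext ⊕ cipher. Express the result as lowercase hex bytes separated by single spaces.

Since cipher = plaintext ⊕ k, XORing both sides with plaintext gives k = plaintext ⊕ cipher.
03 ^ 2b = 28
ca ^ 13 = d9
ff ^ 43 = bc
06 ^ bc = ba
bd ^ 35 = 88
df ^ d5 = 0a
1b ^ 92 = 89
36 ^ 97 = a1
16 ^ d4 = c2
88 ^ ea = 62
e3 ^ 2f = cc

28 d9 bc ba 88 0a 89 a1 c2 62 cc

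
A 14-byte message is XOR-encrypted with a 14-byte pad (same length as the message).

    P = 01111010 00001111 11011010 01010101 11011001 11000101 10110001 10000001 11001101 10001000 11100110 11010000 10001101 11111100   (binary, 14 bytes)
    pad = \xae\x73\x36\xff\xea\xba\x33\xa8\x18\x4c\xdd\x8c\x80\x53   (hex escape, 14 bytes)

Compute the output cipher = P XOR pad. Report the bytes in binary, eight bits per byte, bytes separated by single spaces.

XOR is its own inverse, so applying the key byte-wise gives the result directly.
7a XOR ae = d4
0f XOR 73 = 7c
da XOR 36 = ec
55 XOR ff = aa
d9 XOR ea = 33
c5 XOR ba = 7f
b1 XOR 33 = 82
81 XOR a8 = 29
cd XOR 18 = d5
88 XOR 4c = c4
e6 XOR dd = 3b
d0 XOR 8c = 5c
8d XOR 80 = 0d
fc XOR 53 = af

11010100 01111100 11101100 10101010 00110011 01111111 10000010 00101001 11010101 11000100 00111011 01011100 00001101 10101111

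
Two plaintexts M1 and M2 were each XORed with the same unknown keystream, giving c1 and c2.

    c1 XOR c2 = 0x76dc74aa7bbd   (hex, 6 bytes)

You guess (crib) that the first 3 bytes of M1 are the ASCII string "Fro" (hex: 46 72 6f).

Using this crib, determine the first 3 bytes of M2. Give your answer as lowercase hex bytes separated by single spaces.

30 ae 1b

Since c1 ⊕ c2 = M1 ⊕ M2, XORing with the guessed M1 bytes yields the corresponding M2 bytes: M2 = (c1 ⊕ c2) ⊕ M1.
byte 0: 01110110 ^ 01000110 = 00110000
byte 1: 11011100 ^ 01110010 = 10101110
byte 2: 01110100 ^ 01101111 = 00011011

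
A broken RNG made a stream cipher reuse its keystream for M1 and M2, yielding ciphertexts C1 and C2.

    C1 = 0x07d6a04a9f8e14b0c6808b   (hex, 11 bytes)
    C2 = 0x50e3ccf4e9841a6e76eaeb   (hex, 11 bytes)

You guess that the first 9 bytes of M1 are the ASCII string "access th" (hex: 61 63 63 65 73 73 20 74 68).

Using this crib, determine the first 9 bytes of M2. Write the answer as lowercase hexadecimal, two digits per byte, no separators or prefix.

36560fdb05792eaad8

First, C1 ⊕ C2 = (M1 ⊕ K) ⊕ (M2 ⊕ K) = M1 ⊕ M2, so the key drops out. Then M2 = (M1 ⊕ M2) ⊕ M1 over the first 9 bytes.
byte 0: (07 XOR 50) XOR 61 = 57 XOR 61 = 36
byte 1: (d6 XOR e3) XOR 63 = 35 XOR 63 = 56
byte 2: (a0 XOR cc) XOR 63 = 6c XOR 63 = 0f
byte 3: (4a XOR f4) XOR 65 = be XOR 65 = db
byte 4: (9f XOR e9) XOR 73 = 76 XOR 73 = 05
byte 5: (8e XOR 84) XOR 73 = 0a XOR 73 = 79
byte 6: (14 XOR 1a) XOR 20 = 0e XOR 20 = 2e
byte 7: (b0 XOR 6e) XOR 74 = de XOR 74 = aa
byte 8: (c6 XOR 76) XOR 68 = b0 XOR 68 = d8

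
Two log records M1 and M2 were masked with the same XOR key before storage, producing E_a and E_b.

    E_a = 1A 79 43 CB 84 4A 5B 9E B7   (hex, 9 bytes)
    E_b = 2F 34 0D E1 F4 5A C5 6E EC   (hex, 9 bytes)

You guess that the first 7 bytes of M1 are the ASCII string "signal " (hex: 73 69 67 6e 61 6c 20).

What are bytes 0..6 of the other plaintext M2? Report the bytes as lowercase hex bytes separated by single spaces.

46 24 29 44 11 7c be

First, E_a ⊕ E_b = (M1 ⊕ K) ⊕ (M2 ⊕ K) = M1 ⊕ M2, so the key drops out. Then M2 = (M1 ⊕ M2) ⊕ M1 over the first 7 bytes.
byte 0: (1a XOR 2f) XOR 73 = 35 XOR 73 = 46
byte 1: (79 XOR 34) XOR 69 = 4d XOR 69 = 24
byte 2: (43 XOR 0d) XOR 67 = 4e XOR 67 = 29
byte 3: (cb XOR e1) XOR 6e = 2a XOR 6e = 44
byte 4: (84 XOR f4) XOR 61 = 70 XOR 61 = 11
byte 5: (4a XOR 5a) XOR 6c = 10 XOR 6c = 7c
byte 6: (5b XOR c5) XOR 20 = 9e XOR 20 = be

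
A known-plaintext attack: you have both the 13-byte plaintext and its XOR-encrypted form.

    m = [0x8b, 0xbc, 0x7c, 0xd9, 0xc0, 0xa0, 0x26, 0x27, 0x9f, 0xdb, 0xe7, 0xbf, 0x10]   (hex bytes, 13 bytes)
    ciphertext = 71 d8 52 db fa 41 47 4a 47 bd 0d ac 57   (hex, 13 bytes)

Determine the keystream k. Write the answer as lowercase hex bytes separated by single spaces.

fa 64 2e 02 3a e1 61 6d d8 66 ea 13 47

Since ciphertext = m ⊕ k, XORing both sides with m gives k = m ⊕ ciphertext.
byte 0: 8b ^ 71 = fa
byte 1: bc ^ d8 = 64
byte 2: 7c ^ 52 = 2e
byte 3: d9 ^ db = 02
byte 4: c0 ^ fa = 3a
byte 5: a0 ^ 41 = e1
byte 6: 26 ^ 47 = 61
byte 7: 27 ^ 4a = 6d
byte 8: 9f ^ 47 = d8
byte 9: db ^ bd = 66
byte 10: e7 ^ 0d = ea
byte 11: bf ^ ac = 13
byte 12: 10 ^ 57 = 47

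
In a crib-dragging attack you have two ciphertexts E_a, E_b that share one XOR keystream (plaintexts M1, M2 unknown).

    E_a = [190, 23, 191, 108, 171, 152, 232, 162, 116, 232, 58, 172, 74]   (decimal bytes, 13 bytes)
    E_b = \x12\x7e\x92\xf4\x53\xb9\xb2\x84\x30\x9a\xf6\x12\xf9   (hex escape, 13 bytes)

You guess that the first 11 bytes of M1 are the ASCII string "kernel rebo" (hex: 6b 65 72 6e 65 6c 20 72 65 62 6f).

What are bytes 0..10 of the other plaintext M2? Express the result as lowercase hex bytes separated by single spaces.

c7 0c 5f f6 9d 4d 7a 54 21 10 a3

First, E_a ⊕ E_b = (M1 ⊕ K) ⊕ (M2 ⊕ K) = M1 ⊕ M2, so the key drops out. Then M2 = (M1 ⊕ M2) ⊕ M1 over the first 11 bytes.
byte 0: (be XOR 12) XOR 6b = ac XOR 6b = c7
byte 1: (17 XOR 7e) XOR 65 = 69 XOR 65 = 0c
byte 2: (bf XOR 92) XOR 72 = 2d XOR 72 = 5f
byte 3: (6c XOR f4) XOR 6e = 98 XOR 6e = f6
byte 4: (ab XOR 53) XOR 65 = f8 XOR 65 = 9d
byte 5: (98 XOR b9) XOR 6c = 21 XOR 6c = 4d
byte 6: (e8 XOR b2) XOR 20 = 5a XOR 20 = 7a
byte 7: (a2 XOR 84) XOR 72 = 26 XOR 72 = 54
byte 8: (74 XOR 30) XOR 65 = 44 XOR 65 = 21
byte 9: (e8 XOR 9a) XOR 62 = 72 XOR 62 = 10
byte 10: (3a XOR f6) XOR 6f = cc XOR 6f = a3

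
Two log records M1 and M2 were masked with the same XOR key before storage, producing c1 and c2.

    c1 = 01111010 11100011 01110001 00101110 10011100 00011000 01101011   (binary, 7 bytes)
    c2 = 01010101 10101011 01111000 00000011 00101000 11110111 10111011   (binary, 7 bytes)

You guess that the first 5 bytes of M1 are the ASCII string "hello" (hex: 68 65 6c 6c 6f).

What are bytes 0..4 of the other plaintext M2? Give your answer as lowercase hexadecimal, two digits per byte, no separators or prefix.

472d6541db

First, c1 ⊕ c2 = (M1 ⊕ K) ⊕ (M2 ⊕ K) = M1 ⊕ M2, so the key drops out. Then M2 = (M1 ⊕ M2) ⊕ M1 over the first 5 bytes.
byte 0: (7a ⊕ 55) ⊕ 68 = 2f ⊕ 68 = 47
byte 1: (e3 ⊕ ab) ⊕ 65 = 48 ⊕ 65 = 2d
byte 2: (71 ⊕ 78) ⊕ 6c = 09 ⊕ 6c = 65
byte 3: (2e ⊕ 03) ⊕ 6c = 2d ⊕ 6c = 41
byte 4: (9c ⊕ 28) ⊕ 6f = b4 ⊕ 6f = db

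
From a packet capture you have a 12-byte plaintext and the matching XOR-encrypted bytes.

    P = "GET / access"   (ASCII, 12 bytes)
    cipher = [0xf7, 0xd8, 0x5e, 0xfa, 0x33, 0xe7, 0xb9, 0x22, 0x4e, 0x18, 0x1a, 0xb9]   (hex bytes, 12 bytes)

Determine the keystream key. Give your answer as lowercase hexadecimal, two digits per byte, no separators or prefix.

Since cipher = P ⊕ key, XORing both sides with P gives key = P ⊕ cipher.
byte 0: 47 XOR f7 = b0
byte 1: 45 XOR d8 = 9d
byte 2: 54 XOR 5e = 0a
byte 3: 20 XOR fa = da
byte 4: 2f XOR 33 = 1c
byte 5: 20 XOR e7 = c7
byte 6: 61 XOR b9 = d8
byte 7: 63 XOR 22 = 41
byte 8: 63 XOR 4e = 2d
byte 9: 65 XOR 18 = 7d
byte 10: 73 XOR 1a = 69
byte 11: 73 XOR b9 = ca

b09d0ada1cc7d8412d7d69ca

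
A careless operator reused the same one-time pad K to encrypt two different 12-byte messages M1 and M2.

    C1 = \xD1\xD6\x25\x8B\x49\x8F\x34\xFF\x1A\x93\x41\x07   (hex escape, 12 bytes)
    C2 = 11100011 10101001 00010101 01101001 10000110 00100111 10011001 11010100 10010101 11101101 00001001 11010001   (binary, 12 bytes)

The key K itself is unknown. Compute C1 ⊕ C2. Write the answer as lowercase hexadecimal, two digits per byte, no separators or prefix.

327f30e2cfa8ad2b8f7e48d6

C1 ⊕ C2 = (M1 ⊕ K) ⊕ (M2 ⊕ K) = M1 ⊕ M2 — the shared key cancels under XOR.
11010001 XOR 11100011 = 00110010
11010110 XOR 10101001 = 01111111
00100101 XOR 00010101 = 00110000
10001011 XOR 01101001 = 11100010
01001001 XOR 10000110 = 11001111
10001111 XOR 00100111 = 10101000
00110100 XOR 10011001 = 10101101
11111111 XOR 11010100 = 00101011
00011010 XOR 10010101 = 10001111
10010011 XOR 11101101 = 01111110
01000001 XOR 00001001 = 01001000
00000111 XOR 11010001 = 11010110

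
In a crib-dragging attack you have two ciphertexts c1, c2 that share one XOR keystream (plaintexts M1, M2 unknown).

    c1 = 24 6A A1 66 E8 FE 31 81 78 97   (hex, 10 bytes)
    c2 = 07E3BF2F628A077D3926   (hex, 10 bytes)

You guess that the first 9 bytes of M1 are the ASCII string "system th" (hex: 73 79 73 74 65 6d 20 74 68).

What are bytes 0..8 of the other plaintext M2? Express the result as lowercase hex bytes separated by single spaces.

50 f0 6d 3d ef 19 16 88 29

First, c1 ⊕ c2 = (M1 ⊕ K) ⊕ (M2 ⊕ K) = M1 ⊕ M2, so the key drops out. Then M2 = (M1 ⊕ M2) ⊕ M1 over the first 9 bytes.
byte 0: (24 ⊕ 07) ⊕ 73 = 23 ⊕ 73 = 50
byte 1: (6a ⊕ e3) ⊕ 79 = 89 ⊕ 79 = f0
byte 2: (a1 ⊕ bf) ⊕ 73 = 1e ⊕ 73 = 6d
byte 3: (66 ⊕ 2f) ⊕ 74 = 49 ⊕ 74 = 3d
byte 4: (e8 ⊕ 62) ⊕ 65 = 8a ⊕ 65 = ef
byte 5: (fe ⊕ 8a) ⊕ 6d = 74 ⊕ 6d = 19
byte 6: (31 ⊕ 07) ⊕ 20 = 36 ⊕ 20 = 16
byte 7: (81 ⊕ 7d) ⊕ 74 = fc ⊕ 74 = 88
byte 8: (78 ⊕ 39) ⊕ 68 = 41 ⊕ 68 = 29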